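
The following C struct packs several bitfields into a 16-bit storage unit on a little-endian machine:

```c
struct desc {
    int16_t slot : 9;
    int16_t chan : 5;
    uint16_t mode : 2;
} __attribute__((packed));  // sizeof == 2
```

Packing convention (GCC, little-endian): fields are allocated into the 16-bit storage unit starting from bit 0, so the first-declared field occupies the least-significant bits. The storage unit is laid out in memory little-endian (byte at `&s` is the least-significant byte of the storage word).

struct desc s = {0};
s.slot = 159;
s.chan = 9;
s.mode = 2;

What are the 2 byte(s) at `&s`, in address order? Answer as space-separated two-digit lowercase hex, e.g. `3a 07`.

[0+:9] slot=159 & 0x1ff = 0x9f; word=0x009f
[9+:5] chan=9 & 0x1f = 0x9; word=0x129f
[14+:2] mode=2 & 0x3 = 0x2; word=0x929f
word = 0x929f → little-endian bytes:
  [0]=0x9f  [1]=0x92

9f 92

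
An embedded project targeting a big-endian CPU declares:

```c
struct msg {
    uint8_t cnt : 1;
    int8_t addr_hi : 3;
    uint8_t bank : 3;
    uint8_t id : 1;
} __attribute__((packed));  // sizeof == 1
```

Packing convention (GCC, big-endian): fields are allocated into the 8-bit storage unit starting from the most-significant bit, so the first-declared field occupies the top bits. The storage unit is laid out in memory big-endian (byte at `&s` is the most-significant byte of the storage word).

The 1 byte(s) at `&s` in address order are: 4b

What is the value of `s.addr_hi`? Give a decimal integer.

[0]=0x4b (big-endian) → word 0x4b
cnt [7+:1] = (word>>7) & 0x1 = 0
addr_hi [4+:3] = (word>>4) & 0x7 = 4  ←
bank [1+:3] = (word>>1) & 0x7 = 5
id [0+:1] = (word>>0) & 0x1 = 1
addr_hi signed 3b, MSB=1: 4 - 8 = -4

-4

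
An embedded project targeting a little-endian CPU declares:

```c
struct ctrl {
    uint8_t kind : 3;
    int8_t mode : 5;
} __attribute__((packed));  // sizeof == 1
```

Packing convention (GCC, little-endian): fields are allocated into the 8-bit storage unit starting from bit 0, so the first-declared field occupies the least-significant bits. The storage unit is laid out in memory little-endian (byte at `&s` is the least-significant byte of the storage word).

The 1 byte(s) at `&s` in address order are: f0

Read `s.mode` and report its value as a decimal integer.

-2

[0]=0xf0 (little-endian) → word 0xf0
kind:3 @ bit 0 → (0xf0>>0)&0x7 = 0x0
mode:5 @ bit 3 → (0xf0>>3)&0x1f = 0x1e  ←
mode signed 5b, MSB=1: 30 - 32 = -2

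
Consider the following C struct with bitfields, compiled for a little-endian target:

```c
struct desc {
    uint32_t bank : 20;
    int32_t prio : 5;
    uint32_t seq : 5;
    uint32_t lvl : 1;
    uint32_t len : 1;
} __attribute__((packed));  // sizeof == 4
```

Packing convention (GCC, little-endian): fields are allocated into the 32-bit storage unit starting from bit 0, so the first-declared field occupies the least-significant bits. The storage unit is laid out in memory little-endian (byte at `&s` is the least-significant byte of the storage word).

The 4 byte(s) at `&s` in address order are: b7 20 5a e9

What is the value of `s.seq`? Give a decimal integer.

[0]=0xb7 [1]=0x20 [2]=0x5a [3]=0xe9 (little-endian) → word 0xe95a20b7
bank:20 @ bit 0 → (0xe95a20b7>>0)&0xfffff = 0xa20b7
prio:5 @ bit 20 → (0xe95a20b7>>20)&0x1f = 0x15
seq:5 @ bit 25 → (0xe95a20b7>>25)&0x1f = 0x14  ←
lvl:1 @ bit 30 → (0xe95a20b7>>30)&0x1 = 0x1
len:1 @ bit 31 → (0xe95a20b7>>31)&0x1 = 0x1

20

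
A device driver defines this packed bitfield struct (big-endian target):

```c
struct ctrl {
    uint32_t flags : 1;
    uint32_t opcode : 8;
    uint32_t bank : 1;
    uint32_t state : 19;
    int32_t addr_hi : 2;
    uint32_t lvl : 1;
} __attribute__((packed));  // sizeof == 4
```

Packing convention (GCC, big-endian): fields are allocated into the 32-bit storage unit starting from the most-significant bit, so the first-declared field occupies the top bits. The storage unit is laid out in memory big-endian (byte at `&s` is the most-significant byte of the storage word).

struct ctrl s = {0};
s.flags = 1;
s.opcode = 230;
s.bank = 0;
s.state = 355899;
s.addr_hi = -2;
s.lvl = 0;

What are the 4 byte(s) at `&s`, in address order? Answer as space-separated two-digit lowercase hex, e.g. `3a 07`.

[31+:1] flags=1 & 0x1 = 0x1; word=0x80000000
[23+:8] opcode=230 & 0xff = 0xe6; word=0xf3000000
[22+:1] bank=0 & 0x1 = 0x0; word=0xf3000000
[3+:19] state=355899 & 0x7ffff = 0x56e3b; word=0xf32b71d8
[1+:2] addr_hi=-2 & 0x3 = 0x2; word=0xf32b71dc
[0+:1] lvl=0 & 0x1 = 0x0; word=0xf32b71dc
word = 0xf32b71dc → big-endian bytes:
  [0]=0xf3  [1]=0x2b  [2]=0x71  [3]=0xdc

f3 2b 71 dc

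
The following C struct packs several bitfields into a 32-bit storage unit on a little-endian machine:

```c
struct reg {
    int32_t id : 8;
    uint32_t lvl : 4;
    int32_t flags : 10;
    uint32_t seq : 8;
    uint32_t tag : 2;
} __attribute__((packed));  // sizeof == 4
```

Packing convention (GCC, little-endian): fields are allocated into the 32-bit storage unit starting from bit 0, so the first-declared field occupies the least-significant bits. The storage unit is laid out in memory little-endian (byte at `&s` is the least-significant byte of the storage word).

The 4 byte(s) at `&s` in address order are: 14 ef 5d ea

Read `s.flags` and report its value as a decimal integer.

478

[0]=0x14 [1]=0xef [2]=0x5d [3]=0xea (little-endian) → word 0xea5def14
id [0+:8] = (word>>0) & 0xff = 20
lvl [8+:4] = (word>>8) & 0xf = 15
flags [12+:10] = (word>>12) & 0x3ff = 478  ←
seq [22+:8] = (word>>22) & 0xff = 169
tag [30+:2] = (word>>30) & 0x3 = 3
flags signed 10b, MSB=0: value = 478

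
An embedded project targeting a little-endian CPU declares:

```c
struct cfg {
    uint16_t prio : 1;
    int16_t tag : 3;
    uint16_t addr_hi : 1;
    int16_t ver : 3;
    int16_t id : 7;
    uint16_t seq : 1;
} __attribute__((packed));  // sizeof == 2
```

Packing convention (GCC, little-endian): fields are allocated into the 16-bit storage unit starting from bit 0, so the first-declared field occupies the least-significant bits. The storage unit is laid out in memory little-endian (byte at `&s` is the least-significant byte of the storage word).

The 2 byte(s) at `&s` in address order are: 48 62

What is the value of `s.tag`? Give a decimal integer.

-4

[0]=0x48 [1]=0x62 (little-endian) → word 0x6248
prio [0+:1] = (word>>0) & 0x1 = 0
tag [1+:3] = (word>>1) & 0x7 = 4  ←
addr_hi [4+:1] = (word>>4) & 0x1 = 0
ver [5+:3] = (word>>5) & 0x7 = 2
id [8+:7] = (word>>8) & 0x7f = 98
seq [15+:1] = (word>>15) & 0x1 = 0
tag signed 3b, MSB=1: 4 - 8 = -4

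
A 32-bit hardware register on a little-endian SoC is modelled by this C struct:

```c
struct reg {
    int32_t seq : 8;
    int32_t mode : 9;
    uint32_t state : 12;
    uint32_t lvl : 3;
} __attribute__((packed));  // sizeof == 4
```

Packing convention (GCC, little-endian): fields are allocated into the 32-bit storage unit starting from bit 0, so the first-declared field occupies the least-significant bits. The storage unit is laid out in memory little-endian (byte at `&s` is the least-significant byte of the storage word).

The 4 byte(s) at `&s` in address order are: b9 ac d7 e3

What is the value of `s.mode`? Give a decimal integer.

[0]=0xb9 [1]=0xac [2]=0xd7 [3]=0xe3 (little-endian) → word 0xe3d7acb9
seq [0+:8] = (word>>0) & 0xff = 185
mode [8+:9] = (word>>8) & 0x1ff = 428  ←
state [17+:12] = (word>>17) & 0xfff = 491
lvl [29+:3] = (word>>29) & 0x7 = 7
mode signed 9b, MSB=1: 428 - 512 = -84

-84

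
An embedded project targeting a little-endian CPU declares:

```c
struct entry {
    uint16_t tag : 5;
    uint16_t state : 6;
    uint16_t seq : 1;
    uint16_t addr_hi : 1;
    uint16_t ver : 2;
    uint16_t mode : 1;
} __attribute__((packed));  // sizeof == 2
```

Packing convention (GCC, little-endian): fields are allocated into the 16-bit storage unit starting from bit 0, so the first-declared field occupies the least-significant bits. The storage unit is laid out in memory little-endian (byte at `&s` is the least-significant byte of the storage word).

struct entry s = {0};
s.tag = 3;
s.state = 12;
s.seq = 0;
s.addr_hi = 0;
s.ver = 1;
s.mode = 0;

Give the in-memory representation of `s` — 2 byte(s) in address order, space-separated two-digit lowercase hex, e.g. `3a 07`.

83 21

tag (5b) val=3 bits=0x3 at bit 0: 0x0003
state (6b) val=12 bits=0xc at bit 5: 0x0183
seq (1b) val=0 bits=0x0 at bit 11: 0x0183
addr_hi (1b) val=0 bits=0x0 at bit 12: 0x0183
ver (2b) val=1 bits=0x1 at bit 13: 0x2183
mode (1b) val=0 bits=0x0 at bit 15: 0x2183
word = 0x2183 → little-endian bytes:
  [0]=0x83  [1]=0x21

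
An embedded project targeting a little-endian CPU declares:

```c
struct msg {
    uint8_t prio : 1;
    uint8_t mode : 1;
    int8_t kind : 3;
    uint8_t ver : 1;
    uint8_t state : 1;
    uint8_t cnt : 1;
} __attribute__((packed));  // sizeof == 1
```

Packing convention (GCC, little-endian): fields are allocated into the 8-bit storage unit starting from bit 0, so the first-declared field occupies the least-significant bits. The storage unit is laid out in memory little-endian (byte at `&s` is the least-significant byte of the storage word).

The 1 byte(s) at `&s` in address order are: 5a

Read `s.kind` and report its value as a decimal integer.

[0]=0x5a (little-endian) → word 0x5a
prio:1 @ bit 0 → (0x5a>>0)&0x1 = 0x0
mode:1 @ bit 1 → (0x5a>>1)&0x1 = 0x1
kind:3 @ bit 2 → (0x5a>>2)&0x7 = 0x6  ←
ver:1 @ bit 5 → (0x5a>>5)&0x1 = 0x0
state:1 @ bit 6 → (0x5a>>6)&0x1 = 0x1
cnt:1 @ bit 7 → (0x5a>>7)&0x1 = 0x0
kind signed 3b, MSB=1: 6 - 8 = -2

-2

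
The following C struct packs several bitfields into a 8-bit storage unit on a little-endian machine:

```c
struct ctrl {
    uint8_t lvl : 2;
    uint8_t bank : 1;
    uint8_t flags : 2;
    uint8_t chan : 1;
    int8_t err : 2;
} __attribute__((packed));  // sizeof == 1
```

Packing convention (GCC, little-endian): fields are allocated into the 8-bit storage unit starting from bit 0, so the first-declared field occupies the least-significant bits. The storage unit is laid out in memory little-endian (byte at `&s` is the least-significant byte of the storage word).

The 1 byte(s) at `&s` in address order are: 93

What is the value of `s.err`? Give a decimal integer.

[0]=0x93 (little-endian) → word 0x93
lvl [0+:2] = (word>>0) & 0x3 = 3
bank [2+:1] = (word>>2) & 0x1 = 0
flags [3+:2] = (word>>3) & 0x3 = 2
chan [5+:1] = (word>>5) & 0x1 = 0
err [6+:2] = (word>>6) & 0x3 = 2  ←
err signed 2b, MSB=1: 2 - 4 = -2

-2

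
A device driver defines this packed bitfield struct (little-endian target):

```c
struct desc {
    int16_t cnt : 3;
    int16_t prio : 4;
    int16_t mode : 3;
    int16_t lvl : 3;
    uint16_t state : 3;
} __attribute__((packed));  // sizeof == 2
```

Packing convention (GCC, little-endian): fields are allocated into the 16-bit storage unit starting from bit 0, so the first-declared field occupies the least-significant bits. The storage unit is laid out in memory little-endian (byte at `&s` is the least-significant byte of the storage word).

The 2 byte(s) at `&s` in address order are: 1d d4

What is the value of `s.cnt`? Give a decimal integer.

[0]=0x1d [1]=0xd4 (little-endian) → word 0xd41d
cnt:3 @ bit 0 → (0xd41d>>0)&0x7 = 0x5  ←
prio:4 @ bit 3 → (0xd41d>>3)&0xf = 0x3
mode:3 @ bit 7 → (0xd41d>>7)&0x7 = 0x0
lvl:3 @ bit 10 → (0xd41d>>10)&0x7 = 0x5
state:3 @ bit 13 → (0xd41d>>13)&0x7 = 0x6
cnt signed 3b, MSB=1: 5 - 8 = -3

-3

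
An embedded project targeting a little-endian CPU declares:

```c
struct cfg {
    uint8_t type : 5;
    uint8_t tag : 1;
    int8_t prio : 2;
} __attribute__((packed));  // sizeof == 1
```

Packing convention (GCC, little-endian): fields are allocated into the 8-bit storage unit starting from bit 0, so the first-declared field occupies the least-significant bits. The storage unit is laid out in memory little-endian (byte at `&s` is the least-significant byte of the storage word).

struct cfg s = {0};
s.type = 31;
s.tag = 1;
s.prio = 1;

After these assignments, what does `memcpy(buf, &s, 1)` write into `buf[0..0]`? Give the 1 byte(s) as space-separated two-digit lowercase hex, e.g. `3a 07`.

type (5b) val=31 bits=0x1f at bit 0: 0x1f
tag (1b) val=1 bits=0x1 at bit 5: 0x3f
prio (2b) val=1 bits=0x1 at bit 6: 0x7f
word = 0x7f → little-endian bytes:
  [0]=0x7f

7f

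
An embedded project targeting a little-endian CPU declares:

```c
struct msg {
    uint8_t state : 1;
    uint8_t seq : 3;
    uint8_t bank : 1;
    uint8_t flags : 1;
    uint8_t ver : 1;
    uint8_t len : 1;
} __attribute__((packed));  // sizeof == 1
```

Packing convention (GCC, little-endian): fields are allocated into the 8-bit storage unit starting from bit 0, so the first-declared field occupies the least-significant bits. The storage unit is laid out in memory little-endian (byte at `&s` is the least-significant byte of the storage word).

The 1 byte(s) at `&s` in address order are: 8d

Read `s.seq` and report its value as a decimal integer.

[0]=0x8d (little-endian) → word 0x8d
state:1 @ bit 0 → (0x8d>>0)&0x1 = 0x1
seq:3 @ bit 1 → (0x8d>>1)&0x7 = 0x6  ←
bank:1 @ bit 4 → (0x8d>>4)&0x1 = 0x0
flags:1 @ bit 5 → (0x8d>>5)&0x1 = 0x0
ver:1 @ bit 6 → (0x8d>>6)&0x1 = 0x0
len:1 @ bit 7 → (0x8d>>7)&0x1 = 0x1

6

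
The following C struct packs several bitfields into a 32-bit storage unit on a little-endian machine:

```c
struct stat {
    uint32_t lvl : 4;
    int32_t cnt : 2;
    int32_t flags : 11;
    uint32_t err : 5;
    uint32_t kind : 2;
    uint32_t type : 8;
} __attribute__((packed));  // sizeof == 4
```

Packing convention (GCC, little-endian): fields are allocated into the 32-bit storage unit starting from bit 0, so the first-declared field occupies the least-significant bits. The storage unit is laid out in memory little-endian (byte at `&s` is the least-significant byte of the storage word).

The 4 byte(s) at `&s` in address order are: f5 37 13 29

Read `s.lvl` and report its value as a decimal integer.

5

[0]=0xf5 [1]=0x37 [2]=0x13 [3]=0x29 (little-endian) → word 0x291337f5
lvl [0+:4] = (word>>0) & 0xf = 5  ←
cnt [4+:2] = (word>>4) & 0x3 = 3
flags [6+:11] = (word>>6) & 0x7ff = 1247
err [17+:5] = (word>>17) & 0x1f = 9
kind [22+:2] = (word>>22) & 0x3 = 0
type [24+:8] = (word>>24) & 0xff = 41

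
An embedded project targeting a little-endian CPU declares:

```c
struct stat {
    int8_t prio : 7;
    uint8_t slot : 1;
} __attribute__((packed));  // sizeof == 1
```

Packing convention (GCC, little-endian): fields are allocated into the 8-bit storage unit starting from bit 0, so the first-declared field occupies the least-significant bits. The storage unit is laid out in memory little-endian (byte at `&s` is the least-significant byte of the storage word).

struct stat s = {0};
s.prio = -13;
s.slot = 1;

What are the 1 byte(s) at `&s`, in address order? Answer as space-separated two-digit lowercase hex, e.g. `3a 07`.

f3

[0+:7] prio=-13 & 0x7f = 0x73; word=0x73
[7+:1] slot=1 & 0x1 = 0x1; word=0xf3
word = 0xf3 → little-endian bytes:
  [0]=0xf3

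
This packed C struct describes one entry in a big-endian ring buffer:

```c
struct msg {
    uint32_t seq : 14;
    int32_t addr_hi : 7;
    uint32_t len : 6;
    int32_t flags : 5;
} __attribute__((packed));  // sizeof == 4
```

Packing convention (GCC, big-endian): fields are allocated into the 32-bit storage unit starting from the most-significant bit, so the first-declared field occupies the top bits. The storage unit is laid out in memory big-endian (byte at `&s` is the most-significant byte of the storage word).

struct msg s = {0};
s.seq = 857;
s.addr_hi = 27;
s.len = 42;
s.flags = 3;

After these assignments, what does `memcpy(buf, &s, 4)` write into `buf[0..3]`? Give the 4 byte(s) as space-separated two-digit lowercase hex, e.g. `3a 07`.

0d 64 dd 43

seq (14b) val=857 bits=0x359 at bit 18: 0x0d640000
addr_hi (7b) val=27 bits=0x1b at bit 11: 0x0d64d800
len (6b) val=42 bits=0x2a at bit 5: 0x0d64dd40
flags (5b) val=3 bits=0x3 at bit 0: 0x0d64dd43
word = 0x0d64dd43 → big-endian bytes:
  [0]=0x0d  [1]=0x64  [2]=0xdd  [3]=0x43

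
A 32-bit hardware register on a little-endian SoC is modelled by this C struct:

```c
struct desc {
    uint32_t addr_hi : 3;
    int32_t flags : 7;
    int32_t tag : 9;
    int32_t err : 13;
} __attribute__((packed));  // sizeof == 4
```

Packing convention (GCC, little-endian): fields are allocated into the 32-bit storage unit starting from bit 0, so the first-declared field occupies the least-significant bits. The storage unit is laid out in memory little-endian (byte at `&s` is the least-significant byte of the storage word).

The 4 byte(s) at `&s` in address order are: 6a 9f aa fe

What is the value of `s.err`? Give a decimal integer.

-43

[0]=0x6a [1]=0x9f [2]=0xaa [3]=0xfe (little-endian) → word 0xfeaa9f6a
addr_hi:3 @ bit 0 → (0xfeaa9f6a>>0)&0x7 = 0x2
flags:7 @ bit 3 → (0xfeaa9f6a>>3)&0x7f = 0x6d
tag:9 @ bit 10 → (0xfeaa9f6a>>10)&0x1ff = 0xa7
err:13 @ bit 19 → (0xfeaa9f6a>>19)&0x1fff = 0x1fd5  ←
err signed 13b, MSB=1: 8149 - 8192 = -43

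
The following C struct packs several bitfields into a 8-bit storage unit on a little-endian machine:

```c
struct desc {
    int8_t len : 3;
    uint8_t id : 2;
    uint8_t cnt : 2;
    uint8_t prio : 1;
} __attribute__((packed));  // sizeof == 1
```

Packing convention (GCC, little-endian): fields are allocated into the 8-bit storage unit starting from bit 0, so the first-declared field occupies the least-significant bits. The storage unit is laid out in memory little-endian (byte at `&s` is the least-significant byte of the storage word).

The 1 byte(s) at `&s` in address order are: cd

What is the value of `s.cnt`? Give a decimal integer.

[0]=0xcd (little-endian) → word 0xcd
len:3 @ bit 0 → (0xcd>>0)&0x7 = 0x5
id:2 @ bit 3 → (0xcd>>3)&0x3 = 0x1
cnt:2 @ bit 5 → (0xcd>>5)&0x3 = 0x2  ←
prio:1 @ bit 7 → (0xcd>>7)&0x1 = 0x1

2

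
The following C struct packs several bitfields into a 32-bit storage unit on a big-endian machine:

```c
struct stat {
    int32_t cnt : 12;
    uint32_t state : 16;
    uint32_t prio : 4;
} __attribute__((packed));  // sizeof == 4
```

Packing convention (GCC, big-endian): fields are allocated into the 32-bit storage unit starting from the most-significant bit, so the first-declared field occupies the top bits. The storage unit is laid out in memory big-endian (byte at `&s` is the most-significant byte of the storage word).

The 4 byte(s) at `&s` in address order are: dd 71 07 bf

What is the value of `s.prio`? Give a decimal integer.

15

[0]=0xdd [1]=0x71 [2]=0x07 [3]=0xbf (big-endian) → word 0xdd7107bf
cnt:12 @ bit 20 → (0xdd7107bf>>20)&0xfff = 0xdd7
state:16 @ bit 4 → (0xdd7107bf>>4)&0xffff = 0x107b
prio:4 @ bit 0 → (0xdd7107bf>>0)&0xf = 0xf  ←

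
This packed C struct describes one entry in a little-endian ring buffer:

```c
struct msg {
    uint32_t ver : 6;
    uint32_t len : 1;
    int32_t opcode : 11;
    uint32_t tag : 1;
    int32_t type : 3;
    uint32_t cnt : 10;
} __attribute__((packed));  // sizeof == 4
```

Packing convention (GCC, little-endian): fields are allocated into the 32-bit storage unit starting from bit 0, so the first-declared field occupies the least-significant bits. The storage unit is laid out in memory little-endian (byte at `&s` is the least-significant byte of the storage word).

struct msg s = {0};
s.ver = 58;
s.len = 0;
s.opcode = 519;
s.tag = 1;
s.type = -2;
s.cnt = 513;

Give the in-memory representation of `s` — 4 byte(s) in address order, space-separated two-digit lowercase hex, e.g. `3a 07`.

ver:6 = 58 → 0x3a << 0 → word 0x0000003a
len:1 = 0 → 0x0 << 6 → word 0x0000003a
opcode:11 = 519 → 0x207 << 7 → word 0x000103ba
tag:1 = 1 → 0x1 << 18 → word 0x000503ba
type:3 = -2 → 0x6 << 19 → word 0x003503ba
cnt:10 = 513 → 0x201 << 22 → word 0x807503ba
word = 0x807503ba → little-endian bytes:
  [0]=0xba  [1]=0x03  [2]=0x75  [3]=0x80

ba 03 75 80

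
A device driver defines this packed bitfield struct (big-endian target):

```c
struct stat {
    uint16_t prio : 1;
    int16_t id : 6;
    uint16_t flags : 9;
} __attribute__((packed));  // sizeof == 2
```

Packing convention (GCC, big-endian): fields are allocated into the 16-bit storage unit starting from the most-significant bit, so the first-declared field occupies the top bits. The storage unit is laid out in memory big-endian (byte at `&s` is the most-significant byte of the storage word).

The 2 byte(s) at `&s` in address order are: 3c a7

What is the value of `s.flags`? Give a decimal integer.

[0]=0x3c [1]=0xa7 (big-endian) → word 0x3ca7
prio [15+:1] = (word>>15) & 0x1 = 0
id [9+:6] = (word>>9) & 0x3f = 30
flags [0+:9] = (word>>0) & 0x1ff = 167  ←

167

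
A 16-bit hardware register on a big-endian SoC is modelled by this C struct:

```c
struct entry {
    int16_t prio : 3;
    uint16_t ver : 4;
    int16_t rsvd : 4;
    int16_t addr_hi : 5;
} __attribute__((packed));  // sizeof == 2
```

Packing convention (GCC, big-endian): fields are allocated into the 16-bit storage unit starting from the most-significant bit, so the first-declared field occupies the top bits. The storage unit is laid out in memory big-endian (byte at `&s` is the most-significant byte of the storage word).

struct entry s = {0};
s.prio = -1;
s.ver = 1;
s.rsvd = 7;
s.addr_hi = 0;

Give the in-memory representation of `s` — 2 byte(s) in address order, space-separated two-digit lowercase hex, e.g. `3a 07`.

e2 e0

prio:3 = -1 → 0x7 << 13 → word 0xe000
ver:4 = 1 → 0x1 << 9 → word 0xe200
rsvd:4 = 7 → 0x7 << 5 → word 0xe2e0
addr_hi:5 = 0 → 0x0 << 0 → word 0xe2e0
word = 0xe2e0 → big-endian bytes:
  [0]=0xe2  [1]=0xe0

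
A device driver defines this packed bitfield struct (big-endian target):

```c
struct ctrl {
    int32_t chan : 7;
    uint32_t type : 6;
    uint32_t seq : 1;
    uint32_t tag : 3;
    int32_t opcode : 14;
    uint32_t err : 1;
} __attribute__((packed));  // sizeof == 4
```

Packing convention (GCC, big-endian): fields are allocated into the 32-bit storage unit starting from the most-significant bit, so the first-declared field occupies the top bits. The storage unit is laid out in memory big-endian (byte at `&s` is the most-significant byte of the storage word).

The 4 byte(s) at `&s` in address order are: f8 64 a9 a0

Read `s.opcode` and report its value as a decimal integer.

5328

[0]=0xf8 [1]=0x64 [2]=0xa9 [3]=0xa0 (big-endian) → word 0xf864a9a0
chan [25+:7] = (word>>25) & 0x7f = 124
type [19+:6] = (word>>19) & 0x3f = 12
seq [18+:1] = (word>>18) & 0x1 = 1
tag [15+:3] = (word>>15) & 0x7 = 1
opcode [1+:14] = (word>>1) & 0x3fff = 5328  ←
err [0+:1] = (word>>0) & 0x1 = 0
opcode signed 14b, MSB=0: value = 5328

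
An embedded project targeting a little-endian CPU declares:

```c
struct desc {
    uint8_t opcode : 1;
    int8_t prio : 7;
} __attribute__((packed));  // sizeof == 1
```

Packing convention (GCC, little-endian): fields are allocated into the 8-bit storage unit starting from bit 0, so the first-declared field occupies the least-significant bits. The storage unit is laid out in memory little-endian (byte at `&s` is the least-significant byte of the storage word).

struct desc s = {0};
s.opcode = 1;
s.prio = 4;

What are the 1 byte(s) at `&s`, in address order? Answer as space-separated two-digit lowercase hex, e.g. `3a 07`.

opcode (1b) val=1 bits=0x1 at bit 0: 0x01
prio (7b) val=4 bits=0x4 at bit 1: 0x09
word = 0x09 → little-endian bytes:
  [0]=0x09

09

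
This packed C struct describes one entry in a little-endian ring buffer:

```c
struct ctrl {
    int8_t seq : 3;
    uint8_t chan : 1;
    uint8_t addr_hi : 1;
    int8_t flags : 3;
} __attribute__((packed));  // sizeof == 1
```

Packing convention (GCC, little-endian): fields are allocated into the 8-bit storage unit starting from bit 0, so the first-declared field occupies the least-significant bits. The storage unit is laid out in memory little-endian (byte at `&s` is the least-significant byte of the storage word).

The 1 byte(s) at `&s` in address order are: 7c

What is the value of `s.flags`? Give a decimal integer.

3

[0]=0x7c (little-endian) → word 0x7c
seq:3 @ bit 0 → (0x7c>>0)&0x7 = 0x4
chan:1 @ bit 3 → (0x7c>>3)&0x1 = 0x1
addr_hi:1 @ bit 4 → (0x7c>>4)&0x1 = 0x1
flags:3 @ bit 5 → (0x7c>>5)&0x7 = 0x3  ←
flags signed 3b, MSB=0: value = 3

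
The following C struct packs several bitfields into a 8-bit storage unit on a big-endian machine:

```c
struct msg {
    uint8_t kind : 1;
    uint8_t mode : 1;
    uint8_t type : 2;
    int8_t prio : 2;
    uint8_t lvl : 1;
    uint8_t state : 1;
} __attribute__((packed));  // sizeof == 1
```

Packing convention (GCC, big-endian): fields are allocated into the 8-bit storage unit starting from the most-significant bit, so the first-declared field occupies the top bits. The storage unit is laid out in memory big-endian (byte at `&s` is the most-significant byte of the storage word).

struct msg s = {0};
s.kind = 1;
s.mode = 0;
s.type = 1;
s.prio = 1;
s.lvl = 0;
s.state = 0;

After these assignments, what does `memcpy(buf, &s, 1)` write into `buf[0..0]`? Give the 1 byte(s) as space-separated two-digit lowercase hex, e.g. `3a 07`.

[7+:1] kind=1 & 0x1 = 0x1; word=0x80
[6+:1] mode=0 & 0x1 = 0x0; word=0x80
[4+:2] type=1 & 0x3 = 0x1; word=0x90
[2+:2] prio=1 & 0x3 = 0x1; word=0x94
[1+:1] lvl=0 & 0x1 = 0x0; word=0x94
[0+:1] state=0 & 0x1 = 0x0; word=0x94
word = 0x94 → big-endian bytes:
  [0]=0x94

94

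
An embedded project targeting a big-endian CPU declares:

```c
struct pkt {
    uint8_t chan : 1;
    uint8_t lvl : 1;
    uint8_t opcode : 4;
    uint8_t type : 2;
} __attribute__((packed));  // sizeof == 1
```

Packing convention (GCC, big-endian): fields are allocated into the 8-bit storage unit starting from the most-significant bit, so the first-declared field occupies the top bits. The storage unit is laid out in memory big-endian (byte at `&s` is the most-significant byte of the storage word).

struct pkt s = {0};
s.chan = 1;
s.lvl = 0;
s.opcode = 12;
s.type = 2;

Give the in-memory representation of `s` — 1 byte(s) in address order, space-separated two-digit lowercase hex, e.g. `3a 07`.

[7+:1] chan=1 & 0x1 = 0x1; word=0x80
[6+:1] lvl=0 & 0x1 = 0x0; word=0x80
[2+:4] opcode=12 & 0xf = 0xc; word=0xb0
[0+:2] type=2 & 0x3 = 0x2; word=0xb2
word = 0xb2 → big-endian bytes:
  [0]=0xb2

b2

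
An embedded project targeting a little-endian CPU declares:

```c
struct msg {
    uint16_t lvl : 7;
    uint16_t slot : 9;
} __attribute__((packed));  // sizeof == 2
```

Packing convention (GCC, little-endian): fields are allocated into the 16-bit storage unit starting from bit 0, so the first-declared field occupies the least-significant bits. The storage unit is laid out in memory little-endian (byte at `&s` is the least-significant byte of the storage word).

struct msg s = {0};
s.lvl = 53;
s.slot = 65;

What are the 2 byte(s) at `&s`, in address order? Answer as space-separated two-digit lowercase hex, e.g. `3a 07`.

lvl:7 = 53 → 0x35 << 0 → word 0x0035
slot:9 = 65 → 0x41 << 7 → word 0x20b5
word = 0x20b5 → little-endian bytes:
  [0]=0xb5  [1]=0x20

b5 20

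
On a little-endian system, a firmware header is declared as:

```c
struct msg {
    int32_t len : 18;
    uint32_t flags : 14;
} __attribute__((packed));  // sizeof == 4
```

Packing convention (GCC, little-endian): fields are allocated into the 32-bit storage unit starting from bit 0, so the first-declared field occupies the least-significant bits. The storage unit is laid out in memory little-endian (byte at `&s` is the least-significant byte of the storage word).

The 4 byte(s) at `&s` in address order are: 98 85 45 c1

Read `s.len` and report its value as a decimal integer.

[0]=0x98 [1]=0x85 [2]=0x45 [3]=0xc1 (little-endian) → word 0xc1458598
len [0+:18] = (word>>0) & 0x3ffff = 99736  ←
flags [18+:14] = (word>>18) & 0x3fff = 12369
len signed 18b, MSB=0: value = 99736

99736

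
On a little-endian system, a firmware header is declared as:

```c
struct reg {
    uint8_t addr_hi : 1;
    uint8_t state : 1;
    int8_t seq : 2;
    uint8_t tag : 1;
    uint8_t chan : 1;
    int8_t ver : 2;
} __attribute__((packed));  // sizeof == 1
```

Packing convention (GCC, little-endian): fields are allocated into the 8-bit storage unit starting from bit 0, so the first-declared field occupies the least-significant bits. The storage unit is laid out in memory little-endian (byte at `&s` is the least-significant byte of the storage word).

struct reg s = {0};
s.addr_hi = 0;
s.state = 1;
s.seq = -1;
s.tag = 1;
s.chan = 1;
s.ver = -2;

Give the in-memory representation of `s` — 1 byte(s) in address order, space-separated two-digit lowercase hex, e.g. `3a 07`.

be

[0+:1] addr_hi=0 & 0x1 = 0x0; word=0x00
[1+:1] state=1 & 0x1 = 0x1; word=0x02
[2+:2] seq=-1 & 0x3 = 0x3; word=0x0e
[4+:1] tag=1 & 0x1 = 0x1; word=0x1e
[5+:1] chan=1 & 0x1 = 0x1; word=0x3e
[6+:2] ver=-2 & 0x3 = 0x2; word=0xbe
word = 0xbe → little-endian bytes:
  [0]=0xbe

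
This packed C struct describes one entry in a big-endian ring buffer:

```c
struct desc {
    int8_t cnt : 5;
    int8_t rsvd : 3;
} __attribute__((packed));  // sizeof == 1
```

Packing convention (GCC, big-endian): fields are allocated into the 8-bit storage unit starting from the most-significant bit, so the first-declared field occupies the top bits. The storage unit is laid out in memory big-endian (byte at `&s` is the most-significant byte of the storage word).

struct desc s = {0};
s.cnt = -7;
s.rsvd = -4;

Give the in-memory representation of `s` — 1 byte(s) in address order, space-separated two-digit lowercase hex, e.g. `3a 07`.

cc

cnt:5 = -7 → 0x19 << 3 → word 0xc8
rsvd:3 = -4 → 0x4 << 0 → word 0xcc
word = 0xcc → big-endian bytes:
  [0]=0xcc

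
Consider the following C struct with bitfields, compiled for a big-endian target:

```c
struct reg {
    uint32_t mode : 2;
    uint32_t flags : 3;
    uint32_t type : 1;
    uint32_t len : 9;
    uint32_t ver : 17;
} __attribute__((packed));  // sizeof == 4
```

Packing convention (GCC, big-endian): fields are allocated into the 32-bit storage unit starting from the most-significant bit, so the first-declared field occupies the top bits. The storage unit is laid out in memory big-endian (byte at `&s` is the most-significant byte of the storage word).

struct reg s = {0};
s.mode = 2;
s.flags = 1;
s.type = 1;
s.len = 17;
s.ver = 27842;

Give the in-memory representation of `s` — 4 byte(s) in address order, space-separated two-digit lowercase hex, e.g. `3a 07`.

mode:2 = 2 → 0x2 << 30 → word 0x80000000
flags:3 = 1 → 0x1 << 27 → word 0x88000000
type:1 = 1 → 0x1 << 26 → word 0x8c000000
len:9 = 17 → 0x11 << 17 → word 0x8c220000
ver:17 = 27842 → 0x6cc2 << 0 → word 0x8c226cc2
word = 0x8c226cc2 → big-endian bytes:
  [0]=0x8c  [1]=0x22  [2]=0x6c  [3]=0xc2

8c 22 6c c2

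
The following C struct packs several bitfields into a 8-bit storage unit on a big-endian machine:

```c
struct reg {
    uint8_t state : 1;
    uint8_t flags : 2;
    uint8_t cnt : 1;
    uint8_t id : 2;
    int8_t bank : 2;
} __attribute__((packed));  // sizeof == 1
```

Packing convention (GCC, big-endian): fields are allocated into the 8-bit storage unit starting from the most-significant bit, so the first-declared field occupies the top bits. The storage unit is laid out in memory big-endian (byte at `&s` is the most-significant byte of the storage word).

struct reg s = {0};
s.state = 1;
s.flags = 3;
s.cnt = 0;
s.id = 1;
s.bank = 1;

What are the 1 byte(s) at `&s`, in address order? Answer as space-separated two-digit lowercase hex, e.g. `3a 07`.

e5

[7+:1] state=1 & 0x1 = 0x1; word=0x80
[5+:2] flags=3 & 0x3 = 0x3; word=0xe0
[4+:1] cnt=0 & 0x1 = 0x0; word=0xe0
[2+:2] id=1 & 0x3 = 0x1; word=0xe4
[0+:2] bank=1 & 0x3 = 0x1; word=0xe5
word = 0xe5 → big-endian bytes:
  [0]=0xe5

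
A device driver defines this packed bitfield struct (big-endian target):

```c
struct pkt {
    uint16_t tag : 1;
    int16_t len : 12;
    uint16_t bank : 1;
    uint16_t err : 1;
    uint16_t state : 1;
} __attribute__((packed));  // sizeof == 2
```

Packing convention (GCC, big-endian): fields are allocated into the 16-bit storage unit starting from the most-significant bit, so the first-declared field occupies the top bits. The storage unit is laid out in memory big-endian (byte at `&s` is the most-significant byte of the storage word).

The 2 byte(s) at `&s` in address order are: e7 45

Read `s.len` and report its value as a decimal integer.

[0]=0xe7 [1]=0x45 (big-endian) → word 0xe745
tag [15+:1] = (word>>15) & 0x1 = 1
len [3+:12] = (word>>3) & 0xfff = 3304  ←
bank [2+:1] = (word>>2) & 0x1 = 1
err [1+:1] = (word>>1) & 0x1 = 0
state [0+:1] = (word>>0) & 0x1 = 1
len signed 12b, MSB=1: 3304 - 4096 = -792

-792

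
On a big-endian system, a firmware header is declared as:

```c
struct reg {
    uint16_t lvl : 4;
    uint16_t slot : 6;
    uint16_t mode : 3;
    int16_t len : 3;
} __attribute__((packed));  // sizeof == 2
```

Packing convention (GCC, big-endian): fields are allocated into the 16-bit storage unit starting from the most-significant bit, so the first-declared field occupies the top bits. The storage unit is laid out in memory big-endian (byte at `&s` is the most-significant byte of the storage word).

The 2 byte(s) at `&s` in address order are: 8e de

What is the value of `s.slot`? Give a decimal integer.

[0]=0x8e [1]=0xde (big-endian) → word 0x8ede
lvl:4 @ bit 12 → (0x8ede>>12)&0xf = 0x8
slot:6 @ bit 6 → (0x8ede>>6)&0x3f = 0x3b  ←
mode:3 @ bit 3 → (0x8ede>>3)&0x7 = 0x3
len:3 @ bit 0 → (0x8ede>>0)&0x7 = 0x6

59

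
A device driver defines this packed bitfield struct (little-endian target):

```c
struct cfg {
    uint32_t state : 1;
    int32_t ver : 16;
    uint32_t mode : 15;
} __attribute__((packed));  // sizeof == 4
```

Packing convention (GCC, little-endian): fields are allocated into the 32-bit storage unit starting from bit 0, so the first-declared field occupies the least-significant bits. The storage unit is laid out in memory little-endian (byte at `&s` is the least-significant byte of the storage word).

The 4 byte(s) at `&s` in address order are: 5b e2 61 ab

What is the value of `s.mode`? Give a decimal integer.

21936

[0]=0x5b [1]=0xe2 [2]=0x61 [3]=0xab (little-endian) → word 0xab61e25b
state [0+:1] = (word>>0) & 0x1 = 1
ver [1+:16] = (word>>1) & 0xffff = 61741
mode [17+:15] = (word>>17) & 0x7fff = 21936  ←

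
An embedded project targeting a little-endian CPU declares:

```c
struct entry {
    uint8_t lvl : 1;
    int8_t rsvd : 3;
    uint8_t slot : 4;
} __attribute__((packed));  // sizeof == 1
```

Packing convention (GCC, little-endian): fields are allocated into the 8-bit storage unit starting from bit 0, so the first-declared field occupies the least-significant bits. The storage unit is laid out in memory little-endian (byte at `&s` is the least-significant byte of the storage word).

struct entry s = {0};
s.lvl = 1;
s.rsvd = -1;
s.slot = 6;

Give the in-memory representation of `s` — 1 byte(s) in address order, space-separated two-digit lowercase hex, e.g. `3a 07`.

lvl:1 = 1 → 0x1 << 0 → word 0x01
rsvd:3 = -1 → 0x7 << 1 → word 0x0f
slot:4 = 6 → 0x6 << 4 → word 0x6f
word = 0x6f → little-endian bytes:
  [0]=0x6f

6f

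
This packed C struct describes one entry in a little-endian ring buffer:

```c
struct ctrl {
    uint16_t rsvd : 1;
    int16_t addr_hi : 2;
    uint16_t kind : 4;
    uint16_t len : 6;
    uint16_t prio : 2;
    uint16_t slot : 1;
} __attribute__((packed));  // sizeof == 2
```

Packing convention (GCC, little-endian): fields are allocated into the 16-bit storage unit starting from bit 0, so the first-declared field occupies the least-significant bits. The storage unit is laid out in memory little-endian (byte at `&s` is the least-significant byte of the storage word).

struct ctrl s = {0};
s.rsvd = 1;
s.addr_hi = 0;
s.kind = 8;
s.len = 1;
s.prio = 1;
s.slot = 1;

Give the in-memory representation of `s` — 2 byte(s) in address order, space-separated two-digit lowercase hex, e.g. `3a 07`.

rsvd (1b) val=1 bits=0x1 at bit 0: 0x0001
addr_hi (2b) val=0 bits=0x0 at bit 1: 0x0001
kind (4b) val=8 bits=0x8 at bit 3: 0x0041
len (6b) val=1 bits=0x1 at bit 7: 0x00c1
prio (2b) val=1 bits=0x1 at bit 13: 0x20c1
slot (1b) val=1 bits=0x1 at bit 15: 0xa0c1
word = 0xa0c1 → little-endian bytes:
  [0]=0xc1  [1]=0xa0

c1 a0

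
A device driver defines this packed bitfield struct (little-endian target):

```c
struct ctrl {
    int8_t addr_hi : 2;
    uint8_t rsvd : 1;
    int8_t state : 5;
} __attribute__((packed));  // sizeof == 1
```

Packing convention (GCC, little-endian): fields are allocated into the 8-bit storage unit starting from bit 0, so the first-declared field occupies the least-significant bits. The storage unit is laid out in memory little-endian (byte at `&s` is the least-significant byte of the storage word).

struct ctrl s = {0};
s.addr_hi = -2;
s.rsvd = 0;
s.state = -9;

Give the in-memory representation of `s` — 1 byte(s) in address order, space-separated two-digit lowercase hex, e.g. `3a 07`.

addr_hi (2b) val=-2 bits=0x2 at bit 0: 0x02
rsvd (1b) val=0 bits=0x0 at bit 2: 0x02
state (5b) val=-9 bits=0x17 at bit 3: 0xba
word = 0xba → little-endian bytes:
  [0]=0xba

ba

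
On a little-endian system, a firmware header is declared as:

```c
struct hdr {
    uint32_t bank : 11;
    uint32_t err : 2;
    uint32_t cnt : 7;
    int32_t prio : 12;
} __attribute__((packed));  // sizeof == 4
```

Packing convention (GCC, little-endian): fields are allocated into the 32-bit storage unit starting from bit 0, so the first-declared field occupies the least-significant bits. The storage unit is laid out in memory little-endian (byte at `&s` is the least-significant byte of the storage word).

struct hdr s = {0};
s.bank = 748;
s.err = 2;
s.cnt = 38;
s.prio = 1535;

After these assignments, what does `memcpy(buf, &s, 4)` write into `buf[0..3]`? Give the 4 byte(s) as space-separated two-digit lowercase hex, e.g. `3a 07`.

bank (11b) val=748 bits=0x2ec at bit 0: 0x000002ec
err (2b) val=2 bits=0x2 at bit 11: 0x000012ec
cnt (7b) val=38 bits=0x26 at bit 13: 0x0004d2ec
prio (12b) val=1535 bits=0x5ff at bit 20: 0x5ff4d2ec
word = 0x5ff4d2ec → little-endian bytes:
  [0]=0xec  [1]=0xd2  [2]=0xf4  [3]=0x5f

ec d2 f4 5f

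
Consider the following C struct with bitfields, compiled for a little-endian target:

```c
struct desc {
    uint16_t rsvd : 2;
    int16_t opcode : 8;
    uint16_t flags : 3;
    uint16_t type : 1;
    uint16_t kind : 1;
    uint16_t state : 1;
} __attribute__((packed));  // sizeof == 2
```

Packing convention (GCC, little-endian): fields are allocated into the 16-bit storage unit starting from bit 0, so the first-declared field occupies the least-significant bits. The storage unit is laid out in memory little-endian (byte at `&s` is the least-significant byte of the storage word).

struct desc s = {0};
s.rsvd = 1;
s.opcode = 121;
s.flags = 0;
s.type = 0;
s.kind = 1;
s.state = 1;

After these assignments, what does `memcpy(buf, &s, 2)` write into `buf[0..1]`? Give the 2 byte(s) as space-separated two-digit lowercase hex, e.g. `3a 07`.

rsvd (2b) val=1 bits=0x1 at bit 0: 0x0001
opcode (8b) val=121 bits=0x79 at bit 2: 0x01e5
flags (3b) val=0 bits=0x0 at bit 10: 0x01e5
type (1b) val=0 bits=0x0 at bit 13: 0x01e5
kind (1b) val=1 bits=0x1 at bit 14: 0x41e5
state (1b) val=1 bits=0x1 at bit 15: 0xc1e5
word = 0xc1e5 → little-endian bytes:
  [0]=0xe5  [1]=0xc1

e5 c1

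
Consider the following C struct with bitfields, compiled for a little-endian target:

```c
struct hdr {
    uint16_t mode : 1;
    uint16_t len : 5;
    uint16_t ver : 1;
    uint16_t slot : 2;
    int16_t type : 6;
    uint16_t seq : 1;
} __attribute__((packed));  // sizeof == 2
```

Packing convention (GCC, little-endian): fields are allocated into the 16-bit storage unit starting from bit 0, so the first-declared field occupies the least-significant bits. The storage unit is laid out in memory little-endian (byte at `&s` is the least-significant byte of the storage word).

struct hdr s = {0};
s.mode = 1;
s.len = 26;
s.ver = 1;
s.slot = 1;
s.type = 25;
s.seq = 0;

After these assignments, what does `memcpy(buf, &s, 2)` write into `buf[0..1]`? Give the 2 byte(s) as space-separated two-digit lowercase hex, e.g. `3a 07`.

f5 32

mode:1 = 1 → 0x1 << 0 → word 0x0001
len:5 = 26 → 0x1a << 1 → word 0x0035
ver:1 = 1 → 0x1 << 6 → word 0x0075
slot:2 = 1 → 0x1 << 7 → word 0x00f5
type:6 = 25 → 0x19 << 9 → word 0x32f5
seq:1 = 0 → 0x0 << 15 → word 0x32f5
word = 0x32f5 → little-endian bytes:
  [0]=0xf5  [1]=0x32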